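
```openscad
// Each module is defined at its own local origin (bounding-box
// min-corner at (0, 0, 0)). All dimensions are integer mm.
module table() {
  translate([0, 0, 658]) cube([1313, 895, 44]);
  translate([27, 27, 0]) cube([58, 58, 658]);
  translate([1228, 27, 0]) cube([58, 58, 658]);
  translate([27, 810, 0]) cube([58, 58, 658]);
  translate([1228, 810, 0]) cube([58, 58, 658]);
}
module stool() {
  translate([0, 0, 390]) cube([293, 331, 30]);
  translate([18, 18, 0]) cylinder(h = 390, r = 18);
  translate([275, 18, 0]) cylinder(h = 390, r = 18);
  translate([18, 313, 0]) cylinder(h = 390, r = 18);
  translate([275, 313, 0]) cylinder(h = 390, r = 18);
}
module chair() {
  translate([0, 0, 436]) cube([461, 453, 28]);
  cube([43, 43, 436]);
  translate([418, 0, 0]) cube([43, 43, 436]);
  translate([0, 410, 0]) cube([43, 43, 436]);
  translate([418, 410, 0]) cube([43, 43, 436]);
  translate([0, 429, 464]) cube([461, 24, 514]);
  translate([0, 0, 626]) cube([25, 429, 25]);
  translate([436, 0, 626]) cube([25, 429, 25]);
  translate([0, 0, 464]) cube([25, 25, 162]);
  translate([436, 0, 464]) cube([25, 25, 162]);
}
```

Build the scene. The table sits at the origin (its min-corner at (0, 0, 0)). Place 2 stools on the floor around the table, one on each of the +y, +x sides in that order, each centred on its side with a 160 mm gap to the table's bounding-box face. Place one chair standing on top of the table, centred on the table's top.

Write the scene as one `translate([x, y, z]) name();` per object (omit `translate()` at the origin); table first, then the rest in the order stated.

table();
translate([510, 1055, 0]) stool();
translate([1473, 282, 0]) stool();
translate([426, 221, 702]) chair();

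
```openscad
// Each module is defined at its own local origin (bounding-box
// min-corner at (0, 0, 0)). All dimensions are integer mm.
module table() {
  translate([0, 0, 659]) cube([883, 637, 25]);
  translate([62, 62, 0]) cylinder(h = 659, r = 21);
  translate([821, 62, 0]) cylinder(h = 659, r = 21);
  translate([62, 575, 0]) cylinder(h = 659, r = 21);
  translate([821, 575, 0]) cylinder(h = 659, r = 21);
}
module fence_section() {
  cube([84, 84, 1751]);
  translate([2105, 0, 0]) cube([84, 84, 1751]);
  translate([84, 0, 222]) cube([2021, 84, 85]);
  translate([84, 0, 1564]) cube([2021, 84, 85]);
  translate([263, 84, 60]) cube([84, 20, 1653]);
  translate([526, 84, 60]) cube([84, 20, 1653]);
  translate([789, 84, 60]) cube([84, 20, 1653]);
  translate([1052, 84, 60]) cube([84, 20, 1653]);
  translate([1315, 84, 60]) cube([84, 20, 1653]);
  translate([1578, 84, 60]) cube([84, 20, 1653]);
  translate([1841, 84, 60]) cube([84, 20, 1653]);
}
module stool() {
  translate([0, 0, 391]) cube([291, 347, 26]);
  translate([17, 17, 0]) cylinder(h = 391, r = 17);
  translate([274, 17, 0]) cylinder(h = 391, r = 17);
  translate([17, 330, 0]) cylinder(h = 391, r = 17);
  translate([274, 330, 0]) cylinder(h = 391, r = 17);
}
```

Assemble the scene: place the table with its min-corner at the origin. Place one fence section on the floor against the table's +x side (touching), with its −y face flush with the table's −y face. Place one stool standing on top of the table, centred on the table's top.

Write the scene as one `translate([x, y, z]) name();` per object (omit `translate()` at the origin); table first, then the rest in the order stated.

table();
translate([883, 0, 0]) fence_section();
translate([296, 145, 684]) stool();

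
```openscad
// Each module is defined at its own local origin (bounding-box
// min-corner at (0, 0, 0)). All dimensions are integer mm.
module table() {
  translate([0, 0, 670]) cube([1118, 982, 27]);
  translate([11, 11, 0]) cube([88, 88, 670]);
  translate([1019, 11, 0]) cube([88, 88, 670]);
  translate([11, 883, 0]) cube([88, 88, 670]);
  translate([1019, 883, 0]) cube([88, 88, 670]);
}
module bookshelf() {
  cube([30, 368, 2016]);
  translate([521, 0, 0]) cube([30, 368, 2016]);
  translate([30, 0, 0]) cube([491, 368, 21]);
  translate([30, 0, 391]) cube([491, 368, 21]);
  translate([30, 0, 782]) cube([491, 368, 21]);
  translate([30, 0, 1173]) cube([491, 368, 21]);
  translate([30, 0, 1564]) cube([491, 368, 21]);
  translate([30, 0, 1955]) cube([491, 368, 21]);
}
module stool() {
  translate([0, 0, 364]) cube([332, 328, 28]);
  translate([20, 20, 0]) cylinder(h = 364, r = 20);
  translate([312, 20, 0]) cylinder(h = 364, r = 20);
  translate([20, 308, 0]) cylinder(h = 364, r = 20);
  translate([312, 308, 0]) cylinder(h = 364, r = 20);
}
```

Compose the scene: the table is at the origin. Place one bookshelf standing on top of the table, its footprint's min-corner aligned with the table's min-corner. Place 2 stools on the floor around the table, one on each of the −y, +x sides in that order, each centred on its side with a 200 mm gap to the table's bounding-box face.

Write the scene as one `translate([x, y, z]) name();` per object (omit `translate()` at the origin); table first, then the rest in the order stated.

table();
translate([0, 0, 697]) bookshelf();
translate([393, -528, 0]) stool();
translate([1318, 327, 0]) stool();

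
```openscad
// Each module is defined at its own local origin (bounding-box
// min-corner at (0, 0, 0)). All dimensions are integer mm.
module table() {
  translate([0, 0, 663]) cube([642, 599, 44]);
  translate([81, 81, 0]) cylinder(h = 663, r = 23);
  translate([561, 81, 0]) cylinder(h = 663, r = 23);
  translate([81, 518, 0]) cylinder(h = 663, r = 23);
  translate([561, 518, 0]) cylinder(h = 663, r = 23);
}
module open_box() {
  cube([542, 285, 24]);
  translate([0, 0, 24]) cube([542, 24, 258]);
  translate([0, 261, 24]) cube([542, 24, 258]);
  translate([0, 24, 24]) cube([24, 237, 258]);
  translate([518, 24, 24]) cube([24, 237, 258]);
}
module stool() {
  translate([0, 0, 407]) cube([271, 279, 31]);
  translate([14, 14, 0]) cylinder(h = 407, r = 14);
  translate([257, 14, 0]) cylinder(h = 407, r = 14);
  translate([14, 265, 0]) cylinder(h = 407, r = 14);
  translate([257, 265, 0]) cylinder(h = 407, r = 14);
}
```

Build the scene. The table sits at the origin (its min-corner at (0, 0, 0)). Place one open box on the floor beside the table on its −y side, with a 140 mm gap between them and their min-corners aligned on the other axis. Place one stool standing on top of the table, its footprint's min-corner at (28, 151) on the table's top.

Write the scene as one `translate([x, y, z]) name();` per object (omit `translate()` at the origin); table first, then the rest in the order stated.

table();
translate([0, -425, 0]) open_box();
translate([28, 151, 707]) stool();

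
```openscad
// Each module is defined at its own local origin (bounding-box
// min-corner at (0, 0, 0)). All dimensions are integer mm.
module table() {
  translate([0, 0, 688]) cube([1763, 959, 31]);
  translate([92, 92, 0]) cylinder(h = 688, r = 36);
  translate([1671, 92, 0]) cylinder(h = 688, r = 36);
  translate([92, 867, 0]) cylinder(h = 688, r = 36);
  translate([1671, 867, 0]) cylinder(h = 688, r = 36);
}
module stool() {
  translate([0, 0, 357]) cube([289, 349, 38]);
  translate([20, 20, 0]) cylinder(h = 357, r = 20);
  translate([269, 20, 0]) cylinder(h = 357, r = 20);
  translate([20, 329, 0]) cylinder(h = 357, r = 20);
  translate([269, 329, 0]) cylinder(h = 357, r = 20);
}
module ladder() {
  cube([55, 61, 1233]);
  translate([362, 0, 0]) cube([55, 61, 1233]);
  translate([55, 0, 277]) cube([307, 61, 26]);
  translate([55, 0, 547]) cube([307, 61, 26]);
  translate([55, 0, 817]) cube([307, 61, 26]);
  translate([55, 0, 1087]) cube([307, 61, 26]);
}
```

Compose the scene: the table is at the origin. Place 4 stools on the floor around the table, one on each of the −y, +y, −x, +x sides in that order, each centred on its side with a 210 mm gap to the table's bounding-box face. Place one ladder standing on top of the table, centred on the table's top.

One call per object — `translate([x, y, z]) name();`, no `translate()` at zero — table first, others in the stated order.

table();
translate([737, -559, 0]) stool();
translate([737, 1169, 0]) stool();
translate([-499, 305, 0]) stool();
translate([1973, 305, 0]) stool();
translate([673, 449, 719]) ladder();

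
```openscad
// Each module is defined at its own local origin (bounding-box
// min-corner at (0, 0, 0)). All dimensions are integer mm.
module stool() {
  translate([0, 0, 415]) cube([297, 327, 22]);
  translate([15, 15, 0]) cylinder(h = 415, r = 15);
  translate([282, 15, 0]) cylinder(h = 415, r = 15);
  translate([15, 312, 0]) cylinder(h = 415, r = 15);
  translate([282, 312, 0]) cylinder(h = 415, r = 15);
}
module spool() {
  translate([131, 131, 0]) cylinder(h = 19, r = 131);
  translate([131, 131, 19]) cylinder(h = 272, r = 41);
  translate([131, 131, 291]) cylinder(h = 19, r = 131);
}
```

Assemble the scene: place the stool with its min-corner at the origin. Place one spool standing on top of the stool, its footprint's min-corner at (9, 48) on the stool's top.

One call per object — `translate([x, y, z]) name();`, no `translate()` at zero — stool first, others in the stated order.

stool();
translate([9, 48, 437]) spool();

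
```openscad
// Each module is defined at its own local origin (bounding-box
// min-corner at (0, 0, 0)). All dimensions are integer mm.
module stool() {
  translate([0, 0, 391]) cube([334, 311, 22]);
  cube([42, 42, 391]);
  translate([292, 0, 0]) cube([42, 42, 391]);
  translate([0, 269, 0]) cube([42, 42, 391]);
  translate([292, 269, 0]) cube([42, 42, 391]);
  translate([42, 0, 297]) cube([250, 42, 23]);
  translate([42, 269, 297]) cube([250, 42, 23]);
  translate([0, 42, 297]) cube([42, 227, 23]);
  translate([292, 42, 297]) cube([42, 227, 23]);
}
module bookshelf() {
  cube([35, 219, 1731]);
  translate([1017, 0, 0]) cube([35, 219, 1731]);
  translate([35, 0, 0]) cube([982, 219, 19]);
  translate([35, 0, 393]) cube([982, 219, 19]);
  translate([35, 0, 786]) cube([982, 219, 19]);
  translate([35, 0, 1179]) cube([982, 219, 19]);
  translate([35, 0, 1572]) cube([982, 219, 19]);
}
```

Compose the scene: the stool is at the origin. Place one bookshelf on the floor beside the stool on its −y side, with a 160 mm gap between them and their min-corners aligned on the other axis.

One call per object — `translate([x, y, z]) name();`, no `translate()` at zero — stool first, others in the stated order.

stool();
translate([0, -379, 0]) bookshelf();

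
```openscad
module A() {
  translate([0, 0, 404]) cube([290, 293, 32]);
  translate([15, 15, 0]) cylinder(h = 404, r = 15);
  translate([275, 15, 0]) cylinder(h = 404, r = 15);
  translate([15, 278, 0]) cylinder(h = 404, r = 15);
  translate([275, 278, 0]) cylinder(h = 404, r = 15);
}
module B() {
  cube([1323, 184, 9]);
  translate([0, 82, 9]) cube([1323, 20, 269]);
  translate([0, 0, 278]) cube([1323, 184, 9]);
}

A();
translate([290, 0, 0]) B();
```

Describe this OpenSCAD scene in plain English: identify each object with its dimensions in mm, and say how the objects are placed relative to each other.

A is a four-legged stool. The seat is 290×293 mm, 32 mm thick, top at z = 436 mm. It stands on four round legs, each 30 mm in diameter, from z = 0 to the seat underside, each leg's axis is inset half a diameter from the nearest pair of seat edges (so the leg's bounding box is flush with the corner).

B is an I-beam lying along x, 1323 mm long. Overall section height 287 mm. Two flanges 184 mm wide (y) and 9 mm thick, one on the floor and one at the top; a web 20 mm thick runs between them, centred on the flange width.

The I-beam is against the stool's +x side, with their −y faces flush.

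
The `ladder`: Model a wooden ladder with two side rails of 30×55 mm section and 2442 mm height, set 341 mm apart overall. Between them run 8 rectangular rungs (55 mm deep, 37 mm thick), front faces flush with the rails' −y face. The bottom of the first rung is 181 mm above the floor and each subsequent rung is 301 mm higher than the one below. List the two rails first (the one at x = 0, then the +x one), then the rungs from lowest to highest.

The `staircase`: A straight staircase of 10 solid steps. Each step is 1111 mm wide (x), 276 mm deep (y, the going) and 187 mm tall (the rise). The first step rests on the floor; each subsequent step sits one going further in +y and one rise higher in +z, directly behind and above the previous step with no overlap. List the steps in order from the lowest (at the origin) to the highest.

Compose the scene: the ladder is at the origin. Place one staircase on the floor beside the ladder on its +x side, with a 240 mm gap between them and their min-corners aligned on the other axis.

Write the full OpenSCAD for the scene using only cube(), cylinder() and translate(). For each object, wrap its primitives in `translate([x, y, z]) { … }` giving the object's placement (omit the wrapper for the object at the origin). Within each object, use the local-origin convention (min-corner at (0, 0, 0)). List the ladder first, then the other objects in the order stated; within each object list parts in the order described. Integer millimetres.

cube([30, 55, 2442]);
translate([311, 0, 0]) cube([30, 55, 2442]);
translate([30, 0, 181]) cube([281, 55, 37]);
translate([30, 0, 482]) cube([281, 55, 37]);
translate([30, 0, 783]) cube([281, 55, 37]);
translate([30, 0, 1084]) cube([281, 55, 37]);
translate([30, 0, 1385]) cube([281, 55, 37]);
translate([30, 0, 1686]) cube([281, 55, 37]);
translate([30, 0, 1987]) cube([281, 55, 37]);
translate([30, 0, 2288]) cube([281, 55, 37]);
translate([581, 0, 0]) {
  cube([1111, 276, 187]);
  translate([0, 276, 187]) cube([1111, 276, 187]);
  translate([0, 552, 374]) cube([1111, 276, 187]);
  translate([0, 828, 561]) cube([1111, 276, 187]);
  translate([0, 1104, 748]) cube([1111, 276, 187]);
  translate([0, 1380, 935]) cube([1111, 276, 187]);
  translate([0, 1656, 1122]) cube([1111, 276, 187]);
  translate([0, 1932, 1309]) cube([1111, 276, 187]);
  translate([0, 2208, 1496]) cube([1111, 276, 187]);
  translate([0, 2484, 1683]) cube([1111, 276, 187]);
}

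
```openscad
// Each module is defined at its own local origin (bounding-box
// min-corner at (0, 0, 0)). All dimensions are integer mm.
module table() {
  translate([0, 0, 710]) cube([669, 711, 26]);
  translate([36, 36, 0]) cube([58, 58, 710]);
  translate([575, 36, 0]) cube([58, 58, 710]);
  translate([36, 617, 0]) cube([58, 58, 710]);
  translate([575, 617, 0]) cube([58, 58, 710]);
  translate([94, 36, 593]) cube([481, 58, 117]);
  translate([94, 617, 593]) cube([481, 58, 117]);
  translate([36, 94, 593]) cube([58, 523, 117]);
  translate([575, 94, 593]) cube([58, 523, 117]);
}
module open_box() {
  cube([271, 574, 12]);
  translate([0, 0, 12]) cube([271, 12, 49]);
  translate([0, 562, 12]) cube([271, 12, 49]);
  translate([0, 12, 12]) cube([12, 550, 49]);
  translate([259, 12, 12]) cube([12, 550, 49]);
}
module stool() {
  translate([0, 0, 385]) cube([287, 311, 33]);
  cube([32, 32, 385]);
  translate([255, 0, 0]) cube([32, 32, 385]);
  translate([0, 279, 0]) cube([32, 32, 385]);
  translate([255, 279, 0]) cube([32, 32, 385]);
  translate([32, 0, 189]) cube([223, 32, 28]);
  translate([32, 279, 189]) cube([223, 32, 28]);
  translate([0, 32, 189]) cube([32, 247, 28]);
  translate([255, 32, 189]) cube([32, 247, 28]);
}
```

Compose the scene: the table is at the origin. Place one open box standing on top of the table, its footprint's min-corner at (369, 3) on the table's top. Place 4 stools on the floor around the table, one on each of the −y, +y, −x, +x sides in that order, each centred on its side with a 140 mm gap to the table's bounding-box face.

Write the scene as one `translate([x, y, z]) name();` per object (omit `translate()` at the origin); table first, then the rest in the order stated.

table();
translate([369, 3, 736]) open_box();
translate([191, -451, 0]) stool();
translate([191, 851, 0]) stool();
translate([-427, 200, 0]) stool();
translate([809, 200, 0]) stool();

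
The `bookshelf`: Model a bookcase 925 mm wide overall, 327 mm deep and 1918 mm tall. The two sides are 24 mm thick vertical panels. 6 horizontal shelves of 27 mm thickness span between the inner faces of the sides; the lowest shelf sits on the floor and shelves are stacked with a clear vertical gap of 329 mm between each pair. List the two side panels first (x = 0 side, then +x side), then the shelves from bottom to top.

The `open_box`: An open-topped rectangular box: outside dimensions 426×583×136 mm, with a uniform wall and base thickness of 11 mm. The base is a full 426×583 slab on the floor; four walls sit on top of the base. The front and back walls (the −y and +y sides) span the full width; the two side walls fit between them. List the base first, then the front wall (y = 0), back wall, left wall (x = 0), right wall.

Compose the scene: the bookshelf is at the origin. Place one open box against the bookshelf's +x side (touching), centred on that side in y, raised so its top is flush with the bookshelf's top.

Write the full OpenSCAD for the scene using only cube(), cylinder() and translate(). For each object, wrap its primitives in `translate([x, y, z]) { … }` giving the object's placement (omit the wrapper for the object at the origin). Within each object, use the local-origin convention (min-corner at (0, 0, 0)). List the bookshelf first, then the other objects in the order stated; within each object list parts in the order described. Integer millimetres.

cube([24, 327, 1918]);
translate([901, 0, 0]) cube([24, 327, 1918]);
translate([24, 0, 0]) cube([877, 327, 27]);
translate([24, 0, 356]) cube([877, 327, 27]);
translate([24, 0, 712]) cube([877, 327, 27]);
translate([24, 0, 1068]) cube([877, 327, 27]);
translate([24, 0, 1424]) cube([877, 327, 27]);
translate([24, 0, 1780]) cube([877, 327, 27]);
translate([925, -128, 1782]) {
  cube([426, 583, 11]);
  translate([0, 0, 11]) cube([426, 11, 125]);
  translate([0, 572, 11]) cube([426, 11, 125]);
  translate([0, 11, 11]) cube([11, 561, 125]);
  translate([415, 11, 11]) cube([11, 561, 125]);
}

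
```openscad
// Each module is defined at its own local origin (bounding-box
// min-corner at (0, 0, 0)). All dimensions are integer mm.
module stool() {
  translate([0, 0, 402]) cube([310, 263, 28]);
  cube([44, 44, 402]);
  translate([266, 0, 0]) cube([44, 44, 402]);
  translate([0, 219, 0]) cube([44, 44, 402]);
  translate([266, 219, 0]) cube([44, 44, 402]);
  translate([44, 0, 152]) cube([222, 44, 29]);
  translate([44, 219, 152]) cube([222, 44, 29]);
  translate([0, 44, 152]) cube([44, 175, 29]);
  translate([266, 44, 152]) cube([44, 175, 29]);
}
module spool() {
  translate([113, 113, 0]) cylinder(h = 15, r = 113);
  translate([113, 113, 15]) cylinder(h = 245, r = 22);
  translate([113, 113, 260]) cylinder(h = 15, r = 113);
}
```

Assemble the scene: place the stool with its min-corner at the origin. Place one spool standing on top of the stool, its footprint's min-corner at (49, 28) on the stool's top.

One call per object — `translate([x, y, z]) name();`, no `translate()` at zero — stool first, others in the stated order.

stool();
translate([49, 28, 430]) spool();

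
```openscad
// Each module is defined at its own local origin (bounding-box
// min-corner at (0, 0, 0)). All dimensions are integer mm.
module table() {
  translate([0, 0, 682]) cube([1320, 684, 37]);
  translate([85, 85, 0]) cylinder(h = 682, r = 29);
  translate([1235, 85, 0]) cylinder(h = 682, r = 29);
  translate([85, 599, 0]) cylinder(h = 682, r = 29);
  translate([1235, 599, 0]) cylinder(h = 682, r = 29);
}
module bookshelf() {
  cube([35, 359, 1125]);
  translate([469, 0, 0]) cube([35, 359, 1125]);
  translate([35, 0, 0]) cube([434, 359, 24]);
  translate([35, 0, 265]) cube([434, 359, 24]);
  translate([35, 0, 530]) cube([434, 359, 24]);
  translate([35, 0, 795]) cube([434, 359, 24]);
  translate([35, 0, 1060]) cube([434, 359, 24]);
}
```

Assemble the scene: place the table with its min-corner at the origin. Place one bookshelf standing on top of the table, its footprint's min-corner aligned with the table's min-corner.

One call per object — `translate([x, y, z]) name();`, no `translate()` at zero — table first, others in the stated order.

table();
translate([0, 0, 719]) bookshelf();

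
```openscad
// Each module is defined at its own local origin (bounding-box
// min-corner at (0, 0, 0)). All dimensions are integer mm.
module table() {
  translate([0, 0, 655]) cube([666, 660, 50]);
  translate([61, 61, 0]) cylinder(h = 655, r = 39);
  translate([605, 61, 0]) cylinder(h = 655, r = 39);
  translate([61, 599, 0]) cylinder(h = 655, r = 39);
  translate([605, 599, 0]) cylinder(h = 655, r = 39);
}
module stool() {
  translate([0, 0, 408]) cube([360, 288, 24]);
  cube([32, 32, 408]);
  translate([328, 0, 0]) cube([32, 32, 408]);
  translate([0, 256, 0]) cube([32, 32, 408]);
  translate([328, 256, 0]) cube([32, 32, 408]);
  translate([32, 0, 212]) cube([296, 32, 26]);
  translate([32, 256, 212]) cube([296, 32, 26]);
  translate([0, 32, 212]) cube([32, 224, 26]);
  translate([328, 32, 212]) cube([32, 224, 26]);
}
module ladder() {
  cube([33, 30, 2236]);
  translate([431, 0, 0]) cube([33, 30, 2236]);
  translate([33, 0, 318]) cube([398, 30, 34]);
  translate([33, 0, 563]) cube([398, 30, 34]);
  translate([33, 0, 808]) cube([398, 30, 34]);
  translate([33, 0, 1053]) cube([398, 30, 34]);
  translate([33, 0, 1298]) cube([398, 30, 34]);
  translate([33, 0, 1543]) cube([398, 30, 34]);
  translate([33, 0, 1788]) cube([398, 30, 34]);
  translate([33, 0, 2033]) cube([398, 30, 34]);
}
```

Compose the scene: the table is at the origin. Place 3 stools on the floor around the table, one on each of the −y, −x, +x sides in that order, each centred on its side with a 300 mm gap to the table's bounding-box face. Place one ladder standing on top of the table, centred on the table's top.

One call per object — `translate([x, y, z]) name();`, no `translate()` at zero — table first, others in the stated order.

table();
translate([153, -588, 0]) stool();
translate([-660, 186, 0]) stool();
translate([966, 186, 0]) stool();
translate([101, 315, 705]) ladder();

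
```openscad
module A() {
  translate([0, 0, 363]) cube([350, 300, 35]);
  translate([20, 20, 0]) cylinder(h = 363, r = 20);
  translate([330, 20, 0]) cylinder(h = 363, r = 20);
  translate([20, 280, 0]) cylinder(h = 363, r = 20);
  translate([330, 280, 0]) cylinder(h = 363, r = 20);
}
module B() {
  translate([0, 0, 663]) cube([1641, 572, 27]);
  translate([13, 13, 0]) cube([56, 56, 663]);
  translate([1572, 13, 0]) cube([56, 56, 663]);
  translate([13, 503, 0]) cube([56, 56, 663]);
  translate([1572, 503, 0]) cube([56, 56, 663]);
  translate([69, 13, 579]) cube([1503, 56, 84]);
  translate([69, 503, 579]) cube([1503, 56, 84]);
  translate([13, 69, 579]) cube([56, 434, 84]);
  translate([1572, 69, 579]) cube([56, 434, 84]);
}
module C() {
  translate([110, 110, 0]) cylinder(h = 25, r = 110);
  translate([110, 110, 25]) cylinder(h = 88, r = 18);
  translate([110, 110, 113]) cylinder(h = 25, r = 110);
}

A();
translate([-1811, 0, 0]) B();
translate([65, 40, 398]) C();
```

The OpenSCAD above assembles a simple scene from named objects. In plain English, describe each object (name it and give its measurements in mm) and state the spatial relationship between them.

A is a four-legged stool. The seat is 350×300 mm, 35 mm thick, top at z = 398 mm. It stands on four round legs, each 40 mm in diameter, from z = 0 to the seat underside, each leg's axis is inset half a diameter from the nearest pair of seat edges (so the leg's bounding box is flush with the corner).

B is a table: top 1641 mm (x) × 572 mm (y), 27 mm thick, upper face at z = 690 mm, on four 56×56 mm square legs, each inset 13 mm from the nearest pair of top edges, running from z = 0 to the bottom of the top. Four apron rails, 56 mm thick and 84 mm tall, run between adjacent legs with their top edges flush with the underside of the top and their outer faces flush with the legs' outer faces.

C is a spool: two coaxial disc flanges of radius 110 mm and thickness 25 mm, joined by a core cylinder of radius 18 mm and height 88 mm. The lower flange rests on z = 0 and the three cylinders share a vertical axis.

The table is on the floor beside the stool on its −x side. The spool is on top of the stool, centred.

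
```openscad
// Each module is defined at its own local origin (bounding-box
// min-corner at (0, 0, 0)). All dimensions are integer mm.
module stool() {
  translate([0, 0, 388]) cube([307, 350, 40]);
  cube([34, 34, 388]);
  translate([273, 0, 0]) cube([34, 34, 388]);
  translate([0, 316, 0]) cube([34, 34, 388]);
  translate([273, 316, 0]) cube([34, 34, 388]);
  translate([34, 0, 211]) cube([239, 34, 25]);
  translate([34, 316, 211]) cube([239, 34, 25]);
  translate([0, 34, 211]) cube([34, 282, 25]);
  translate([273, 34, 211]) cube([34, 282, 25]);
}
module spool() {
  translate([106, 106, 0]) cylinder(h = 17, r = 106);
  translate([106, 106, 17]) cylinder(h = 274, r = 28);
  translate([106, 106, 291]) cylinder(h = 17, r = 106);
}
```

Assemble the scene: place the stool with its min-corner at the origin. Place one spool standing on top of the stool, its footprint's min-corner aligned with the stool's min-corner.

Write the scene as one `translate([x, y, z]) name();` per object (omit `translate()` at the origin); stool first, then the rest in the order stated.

stool();
translate([0, 0, 428]) spool();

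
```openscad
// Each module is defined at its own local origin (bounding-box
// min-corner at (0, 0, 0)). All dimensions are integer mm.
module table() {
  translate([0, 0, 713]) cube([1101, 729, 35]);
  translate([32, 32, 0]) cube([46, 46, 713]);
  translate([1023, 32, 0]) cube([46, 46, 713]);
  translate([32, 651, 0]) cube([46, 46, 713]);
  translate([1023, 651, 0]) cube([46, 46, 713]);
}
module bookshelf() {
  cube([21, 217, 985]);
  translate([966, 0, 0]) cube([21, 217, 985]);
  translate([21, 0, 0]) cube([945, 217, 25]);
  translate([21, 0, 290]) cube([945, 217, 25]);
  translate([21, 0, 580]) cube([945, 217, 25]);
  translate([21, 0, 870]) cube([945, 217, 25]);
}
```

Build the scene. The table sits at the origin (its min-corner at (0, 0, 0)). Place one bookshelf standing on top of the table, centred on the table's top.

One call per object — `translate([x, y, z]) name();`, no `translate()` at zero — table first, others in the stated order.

table();
translate([57, 256, 748]) bookshelf();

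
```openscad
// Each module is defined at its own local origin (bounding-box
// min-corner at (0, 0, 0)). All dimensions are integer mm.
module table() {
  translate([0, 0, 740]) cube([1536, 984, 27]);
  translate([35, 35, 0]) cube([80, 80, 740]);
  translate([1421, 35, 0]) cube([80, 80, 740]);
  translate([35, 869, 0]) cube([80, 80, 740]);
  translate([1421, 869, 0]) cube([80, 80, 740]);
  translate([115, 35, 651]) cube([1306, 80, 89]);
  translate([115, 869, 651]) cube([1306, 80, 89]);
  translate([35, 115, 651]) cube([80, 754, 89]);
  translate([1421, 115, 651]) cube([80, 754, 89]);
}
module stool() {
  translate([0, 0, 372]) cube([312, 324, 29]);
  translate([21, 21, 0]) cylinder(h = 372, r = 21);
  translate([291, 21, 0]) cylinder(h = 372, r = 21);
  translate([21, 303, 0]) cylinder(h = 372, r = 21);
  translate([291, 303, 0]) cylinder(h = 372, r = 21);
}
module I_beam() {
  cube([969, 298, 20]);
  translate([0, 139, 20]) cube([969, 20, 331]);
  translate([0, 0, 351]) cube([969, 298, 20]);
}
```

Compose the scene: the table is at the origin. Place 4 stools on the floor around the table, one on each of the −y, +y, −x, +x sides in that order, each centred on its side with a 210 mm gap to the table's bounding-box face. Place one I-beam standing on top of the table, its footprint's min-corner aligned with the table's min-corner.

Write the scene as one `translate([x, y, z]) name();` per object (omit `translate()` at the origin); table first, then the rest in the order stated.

table();
translate([612, -534, 0]) stool();
translate([612, 1194, 0]) stool();
translate([-522, 330, 0]) stool();
translate([1746, 330, 0]) stool();
translate([0, 0, 767]) I_beam();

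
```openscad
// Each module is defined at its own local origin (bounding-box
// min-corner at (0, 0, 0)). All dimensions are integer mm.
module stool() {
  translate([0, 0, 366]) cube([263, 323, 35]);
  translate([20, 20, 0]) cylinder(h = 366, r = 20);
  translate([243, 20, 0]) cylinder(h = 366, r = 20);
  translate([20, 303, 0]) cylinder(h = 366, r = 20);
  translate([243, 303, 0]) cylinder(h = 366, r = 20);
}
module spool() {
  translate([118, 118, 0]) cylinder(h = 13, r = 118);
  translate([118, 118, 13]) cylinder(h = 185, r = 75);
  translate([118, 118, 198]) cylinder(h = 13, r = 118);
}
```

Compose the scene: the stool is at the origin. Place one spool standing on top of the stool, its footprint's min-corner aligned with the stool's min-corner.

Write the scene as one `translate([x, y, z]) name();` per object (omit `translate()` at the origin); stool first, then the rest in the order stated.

stool();
translate([0, 0, 401]) spool();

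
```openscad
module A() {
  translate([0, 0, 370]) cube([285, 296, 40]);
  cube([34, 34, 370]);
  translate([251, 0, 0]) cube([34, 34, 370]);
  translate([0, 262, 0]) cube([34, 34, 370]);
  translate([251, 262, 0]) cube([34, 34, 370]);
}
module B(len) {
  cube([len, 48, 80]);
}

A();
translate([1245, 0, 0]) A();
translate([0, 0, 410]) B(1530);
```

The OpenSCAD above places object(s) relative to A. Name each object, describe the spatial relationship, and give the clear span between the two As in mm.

A is a stool. B is a beam. A beam spans the tops of two stools. The clear span between the two stools is 960 mm.

Second stool starts at x = 1245; first ends at x = 285; clear span = 1245 − 285 = 960 mm.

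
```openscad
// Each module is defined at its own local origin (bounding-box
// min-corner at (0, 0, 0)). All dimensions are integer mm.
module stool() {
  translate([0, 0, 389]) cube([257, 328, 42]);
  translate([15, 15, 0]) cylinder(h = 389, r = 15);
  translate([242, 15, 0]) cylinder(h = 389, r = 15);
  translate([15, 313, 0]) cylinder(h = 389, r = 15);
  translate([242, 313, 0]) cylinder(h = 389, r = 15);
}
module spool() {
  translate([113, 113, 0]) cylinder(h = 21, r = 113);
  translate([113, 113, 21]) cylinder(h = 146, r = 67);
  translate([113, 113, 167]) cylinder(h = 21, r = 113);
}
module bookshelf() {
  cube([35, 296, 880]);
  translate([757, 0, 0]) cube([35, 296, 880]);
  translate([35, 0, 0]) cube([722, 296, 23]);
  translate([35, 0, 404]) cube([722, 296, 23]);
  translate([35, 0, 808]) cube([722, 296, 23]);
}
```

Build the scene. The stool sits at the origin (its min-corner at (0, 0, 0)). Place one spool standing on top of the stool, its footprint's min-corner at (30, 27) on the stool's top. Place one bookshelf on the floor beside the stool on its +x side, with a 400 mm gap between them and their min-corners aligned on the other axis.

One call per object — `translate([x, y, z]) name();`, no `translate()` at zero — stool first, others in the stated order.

stool();
translate([30, 27, 431]) spool();
translate([657, 0, 0]) bookshelf();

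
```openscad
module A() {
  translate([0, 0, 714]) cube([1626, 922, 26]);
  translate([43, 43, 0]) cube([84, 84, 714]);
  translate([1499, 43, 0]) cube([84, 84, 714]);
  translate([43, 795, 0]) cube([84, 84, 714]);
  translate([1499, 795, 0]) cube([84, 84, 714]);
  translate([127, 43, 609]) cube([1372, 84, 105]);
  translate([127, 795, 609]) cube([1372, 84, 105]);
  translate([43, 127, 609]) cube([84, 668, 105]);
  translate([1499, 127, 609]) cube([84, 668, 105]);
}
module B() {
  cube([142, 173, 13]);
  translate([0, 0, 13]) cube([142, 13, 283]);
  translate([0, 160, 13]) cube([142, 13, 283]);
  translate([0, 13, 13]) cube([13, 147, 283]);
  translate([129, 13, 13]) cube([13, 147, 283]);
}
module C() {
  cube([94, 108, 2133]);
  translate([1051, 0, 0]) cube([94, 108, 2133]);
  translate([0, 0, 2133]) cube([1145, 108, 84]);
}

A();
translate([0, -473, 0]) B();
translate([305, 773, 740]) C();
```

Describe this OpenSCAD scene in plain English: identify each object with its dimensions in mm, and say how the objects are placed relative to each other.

A is a table with a 1626×922 mm rectangular top, 26 mm thick, top surface at z = 740 mm, supported by four 84×84 mm square legs, each inset 43 mm from the nearest pair of top edges, running from the floor. Four apron rails, 84 mm thick and 105 mm tall, run between adjacent legs with their top edges flush with the underside of the top and their outer faces flush with the legs' outer faces.

B is an open-topped rectangular box: outside dimensions 142×173×296 mm, with a uniform wall and base thickness of 13 mm. The base is a full 142×173 slab on the floor; four walls sit on top of the base. The front and back walls (the −y and +y sides) span the full width; the two side walls fit between them.

C is a door frame. The clear opening is 957 mm wide and 2133 mm high. Two 94 mm wide jambs, 108 mm deep, stand either side of the opening from the floor to the top of the opening. A 84 mm thick head sits across the top of both jambs, spanning the full outside width of the frame.

The open box is on the floor beside the table on its −y side. The door frame is on top of the table.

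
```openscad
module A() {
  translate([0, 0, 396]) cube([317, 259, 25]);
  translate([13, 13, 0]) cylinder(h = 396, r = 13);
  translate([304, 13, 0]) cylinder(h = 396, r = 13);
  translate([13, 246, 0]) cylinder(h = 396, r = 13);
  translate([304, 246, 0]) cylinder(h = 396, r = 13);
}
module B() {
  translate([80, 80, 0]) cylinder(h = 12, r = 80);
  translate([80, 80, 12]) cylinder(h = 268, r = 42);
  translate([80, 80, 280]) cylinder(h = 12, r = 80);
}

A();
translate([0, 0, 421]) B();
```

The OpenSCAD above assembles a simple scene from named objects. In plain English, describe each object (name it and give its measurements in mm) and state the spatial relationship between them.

A is a four-legged stool. The seat is a 317×259×25 mm slab whose top surface is at z = 421 mm; four round legs, each 26 mm in diameter, run from the floor (z = 0) to the underside of the seat, each leg's axis is inset half a diameter from the nearest pair of seat edges (so the leg's bounding box is flush with the corner).

B is a spool: two coaxial disc flanges of radius 80 mm and thickness 12 mm, joined by a core cylinder of radius 42 mm and height 268 mm. The lower flange rests on z = 0 and the three cylinders share a vertical axis.

The spool is on top of the stool.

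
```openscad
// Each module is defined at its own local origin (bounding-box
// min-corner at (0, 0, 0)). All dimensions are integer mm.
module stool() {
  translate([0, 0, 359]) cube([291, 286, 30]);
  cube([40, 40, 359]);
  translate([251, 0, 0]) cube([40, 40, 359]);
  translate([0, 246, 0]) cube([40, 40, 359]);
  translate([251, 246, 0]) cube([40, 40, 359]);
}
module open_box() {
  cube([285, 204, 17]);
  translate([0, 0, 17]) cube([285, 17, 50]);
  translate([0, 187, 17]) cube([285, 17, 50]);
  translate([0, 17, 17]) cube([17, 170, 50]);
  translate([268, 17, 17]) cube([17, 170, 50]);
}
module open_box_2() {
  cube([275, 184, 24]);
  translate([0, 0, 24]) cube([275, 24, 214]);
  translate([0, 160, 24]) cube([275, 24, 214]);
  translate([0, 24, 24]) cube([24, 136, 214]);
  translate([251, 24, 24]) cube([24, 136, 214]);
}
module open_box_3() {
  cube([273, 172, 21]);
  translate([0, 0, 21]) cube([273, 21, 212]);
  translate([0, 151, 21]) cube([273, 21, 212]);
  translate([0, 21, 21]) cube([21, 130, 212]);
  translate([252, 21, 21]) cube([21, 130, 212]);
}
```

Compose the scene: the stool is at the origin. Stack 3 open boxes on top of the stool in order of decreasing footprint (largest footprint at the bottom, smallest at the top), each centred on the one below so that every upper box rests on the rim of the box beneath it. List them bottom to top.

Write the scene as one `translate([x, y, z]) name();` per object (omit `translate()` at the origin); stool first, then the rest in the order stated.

stool();
translate([3, 41, 389]) open_box();
translate([8, 51, 456]) open_box_2();
translate([9, 57, 694]) open_box_3();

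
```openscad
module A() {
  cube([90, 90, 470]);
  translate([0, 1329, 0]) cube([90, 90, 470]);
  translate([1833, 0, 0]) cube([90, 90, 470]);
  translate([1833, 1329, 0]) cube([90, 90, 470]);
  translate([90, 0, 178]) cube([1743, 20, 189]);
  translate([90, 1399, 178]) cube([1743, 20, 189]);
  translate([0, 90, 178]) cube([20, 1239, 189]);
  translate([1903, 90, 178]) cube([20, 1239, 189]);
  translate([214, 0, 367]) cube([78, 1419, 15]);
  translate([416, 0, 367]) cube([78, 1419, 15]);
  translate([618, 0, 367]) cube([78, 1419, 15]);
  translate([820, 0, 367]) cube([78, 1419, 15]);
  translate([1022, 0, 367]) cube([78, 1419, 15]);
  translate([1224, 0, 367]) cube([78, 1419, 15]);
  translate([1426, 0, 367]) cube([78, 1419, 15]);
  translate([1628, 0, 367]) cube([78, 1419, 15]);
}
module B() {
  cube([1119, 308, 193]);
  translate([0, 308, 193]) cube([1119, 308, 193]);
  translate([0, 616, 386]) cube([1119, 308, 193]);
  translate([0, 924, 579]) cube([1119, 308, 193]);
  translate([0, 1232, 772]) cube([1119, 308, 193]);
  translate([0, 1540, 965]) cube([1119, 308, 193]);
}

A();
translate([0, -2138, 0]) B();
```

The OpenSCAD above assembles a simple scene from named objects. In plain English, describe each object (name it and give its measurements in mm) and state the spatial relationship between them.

A is a bed frame 1923 mm long (x) by 1419 mm wide (y). Four 90×90 mm corner posts, 470 mm tall, at the corners of the footprint. Four rails of 20 mm thickness and 189 mm height run between adjacent posts with their undersides at z = 178 mm, their outer faces flush with the outside of the frame (the two x-running rails run between the posts' inner faces; the two y-running rails run between the posts' inner faces). 8 slats, each 78 mm wide (x) and 15 mm thick, lie across the top of the two x-running rails, running the full 1419 mm width of the frame in y; the slats are evenly spaced along x between the inner faces of the end posts with equal gaps (rounded down to the nearest mm) at the −x end and between each pair — any rounding remainder accumulates at the +x end.

B is a straight staircase of 6 solid steps. Each step is 1119 mm wide (x), 308 mm deep (y, the going) and 193 mm tall (the rise). The first step rests on the floor; each subsequent step sits one going further in +y and one rise higher in +z, directly behind and above the previous step with no overlap.

The staircase is on the floor beside the bed frame on its −y side.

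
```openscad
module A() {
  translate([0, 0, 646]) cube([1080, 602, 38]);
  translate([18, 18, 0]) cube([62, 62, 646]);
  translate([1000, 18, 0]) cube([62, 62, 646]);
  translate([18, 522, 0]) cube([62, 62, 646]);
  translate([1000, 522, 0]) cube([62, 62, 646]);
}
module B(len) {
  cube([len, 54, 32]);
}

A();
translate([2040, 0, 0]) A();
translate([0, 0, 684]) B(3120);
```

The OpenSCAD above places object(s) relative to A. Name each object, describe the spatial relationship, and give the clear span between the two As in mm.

A is a table. B is a beam. A beam spans the tops of two tables. The clear span between the two tables is 960 mm.

Second table starts at x = 2040; first ends at x = 1080; clear span = 2040 − 1080 = 960 mm.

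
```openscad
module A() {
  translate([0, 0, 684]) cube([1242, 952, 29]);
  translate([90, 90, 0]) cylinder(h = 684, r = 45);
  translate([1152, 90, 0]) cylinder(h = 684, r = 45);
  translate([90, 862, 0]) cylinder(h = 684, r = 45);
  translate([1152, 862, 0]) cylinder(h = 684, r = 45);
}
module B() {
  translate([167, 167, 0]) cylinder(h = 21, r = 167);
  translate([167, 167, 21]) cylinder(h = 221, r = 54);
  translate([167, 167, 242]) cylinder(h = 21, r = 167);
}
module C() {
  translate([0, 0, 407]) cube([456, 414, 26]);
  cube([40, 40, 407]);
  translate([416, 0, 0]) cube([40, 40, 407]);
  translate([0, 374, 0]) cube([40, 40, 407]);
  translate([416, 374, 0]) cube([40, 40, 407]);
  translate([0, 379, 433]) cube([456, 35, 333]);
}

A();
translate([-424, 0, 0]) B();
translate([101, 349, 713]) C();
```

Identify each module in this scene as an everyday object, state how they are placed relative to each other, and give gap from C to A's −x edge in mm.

A is a table. B is a spool. C is a chair. The spool is on the floor beside the table on its −x side. The chair is on top of the table. The gap from the chair to the table's −x edge is 101 mm.

The chair's min-x is at 101; the table's min-x is 0; gap = 101 mm.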